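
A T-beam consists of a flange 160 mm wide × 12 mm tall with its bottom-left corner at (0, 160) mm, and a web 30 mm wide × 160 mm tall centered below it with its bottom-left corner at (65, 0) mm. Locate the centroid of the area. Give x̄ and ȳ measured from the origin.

web: A = 30 × 160 = 4800.00, centroid at (80.00, 80.00).
flange: A = 160 × 12 = 1920.00, centroid at (80.00, 166.00).
ΣA = 6720.00 mm²
ΣAx̄ = (4800.00)(80.00) + (1920.00)(80.00) = 537600.00 mm³
ΣAȳ = (4800.00)(80.00) + (1920.00)(166.00) = 702720.00 mm³
x̄ = 537600.00 / 6720.00 = 80.00 mm
ȳ = 702720.00 / 6720.00 = 104.57 mm

x̄ = 80.00 mm, ȳ = 104.57 mm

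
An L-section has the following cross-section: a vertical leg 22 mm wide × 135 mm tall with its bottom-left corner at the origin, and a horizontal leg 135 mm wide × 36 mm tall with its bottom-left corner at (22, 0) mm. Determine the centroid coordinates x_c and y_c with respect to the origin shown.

x_c = 59.72 mm, y_c = 36.78 mm

Part | A | x̄ᵢ | ȳᵢ | A·x̄ᵢ | A·ȳᵢ
vertical leg | 2970.00 | 11.00 | 67.50 | 32670.00 | 200475.00
horizontal leg | 4860.00 | 89.50 | 18.00 | 434970.00 | 87480.00
Σ | 7830.00 |  |  | 467640.00 | 287955.00
x_c = 467640.00 / 7830.00 = 59.72 mm
y_c = 287955.00 / 7830.00 = 36.78 mm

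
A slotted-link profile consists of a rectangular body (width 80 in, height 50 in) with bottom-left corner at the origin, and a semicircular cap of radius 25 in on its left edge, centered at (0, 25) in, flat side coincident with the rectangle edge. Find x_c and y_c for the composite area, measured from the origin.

x_c = 30.03 in, y_c = 25.00 in

rectangular body: A = 80 × 50 = 4000.00, centroid at (40.00, 25.00).
semicircular end: A = ½π·25² = 981.75, centroid at (-10.61, 25.00).
ΣA = 4981.75 in², ΣAx_c = 149583.33 in³, ΣAy_c = 124543.69 in³.
x_c = 149583.33/4981.75 = 30.03 in; y_c = 124543.69/4981.75 = 25.00 in.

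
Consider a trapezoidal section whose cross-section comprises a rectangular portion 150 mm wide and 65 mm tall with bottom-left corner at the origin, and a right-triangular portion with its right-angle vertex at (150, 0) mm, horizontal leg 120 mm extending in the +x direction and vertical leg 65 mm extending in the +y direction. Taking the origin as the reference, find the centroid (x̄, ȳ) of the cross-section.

x̄ = 107.86 mm, ȳ = 29.40 mm

rectangular portion: A = 150 × 65 = 9750.00, centroid at (75.00, 32.50).
triangular portion: A = ½·120·65 = 3900.00, centroid at (190.00, 21.67).
ΣA = 13650.00 mm², ΣAx̄ = 1472250.00 mm³, ΣAȳ = 401375.00 mm³.
x̄ = 1472250.00/13650.00 = 107.86 mm; ȳ = 401375.00/13650.00 = 29.40 mm.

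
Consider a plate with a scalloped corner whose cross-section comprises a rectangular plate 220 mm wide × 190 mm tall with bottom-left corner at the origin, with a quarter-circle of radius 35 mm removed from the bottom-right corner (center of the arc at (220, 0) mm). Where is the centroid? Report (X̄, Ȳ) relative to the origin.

X̄ = 107.76 mm, Ȳ = 96.89 mm

Part | A | x̄ᵢ | ȳᵢ | A·x̄ᵢ | A·ȳᵢ
plate | 41800.00 | 110.00 | 95.00 | 4598000.00 | 3971000.00
removed quarter-circle | -962.11 | 205.15 | 14.85 | -197373.14 | -14291.67
Σ | 40837.89 |  |  | 4400626.86 | 3956708.33
X̄ = 4400626.86 / 40837.89 = 107.76 mm
Ȳ = 3956708.33 / 40837.89 = 96.89 mm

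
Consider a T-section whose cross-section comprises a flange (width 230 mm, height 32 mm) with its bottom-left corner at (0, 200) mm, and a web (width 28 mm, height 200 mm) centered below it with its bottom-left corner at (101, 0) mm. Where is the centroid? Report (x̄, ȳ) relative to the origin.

x̄ = 115.00 mm, ȳ = 165.88 mm

Part | A | x̄ᵢ | ȳᵢ | A·x̄ᵢ | A·ȳᵢ
web | 5600.00 | 115.00 | 100.00 | 644000.00 | 560000.00
flange | 7360.00 | 115.00 | 216.00 | 846400.00 | 1589760.00
Σ | 12960.00 |  |  | 1490400.00 | 2149760.00
x̄ = 1490400.00 / 12960.00 = 115.00 mm
ȳ = 2149760.00 / 12960.00 = 165.88 mm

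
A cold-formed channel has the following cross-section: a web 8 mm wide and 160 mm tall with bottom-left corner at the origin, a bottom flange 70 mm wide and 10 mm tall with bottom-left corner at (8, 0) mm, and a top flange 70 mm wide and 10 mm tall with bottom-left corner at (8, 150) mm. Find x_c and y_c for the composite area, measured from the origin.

x_c = 24.37 mm, y_c = 80.00 mm

web: A = 8 × 160 = 1280.00, centroid at (4.00, 80.00).
bottom flange: A = 70 × 10 = 700.00, centroid at (43.00, 5.00).
top flange: A = 70 × 10 = 700.00, centroid at (43.00, 155.00).
ΣA = 2680.00 mm², ΣAx_c = 65320.00 mm³, ΣAy_c = 214400.00 mm³.
x_c = 65320.00/2680.00 = 24.37 mm; y_c = 214400.00/2680.00 = 80.00 mm.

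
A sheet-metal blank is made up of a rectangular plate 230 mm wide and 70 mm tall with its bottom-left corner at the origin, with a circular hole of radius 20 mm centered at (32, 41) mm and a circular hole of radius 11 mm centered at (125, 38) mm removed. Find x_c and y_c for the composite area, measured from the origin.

plate: A = 230 × 70 = 16100.00, centroid at (115.00, 35.00).
hole 1: A = −π·20² = -1256.64, centroid at (32.00, 41.00).
hole 2: A = −π·11² = -380.13, centroid at (125.00, 38.00).
ΣA = 14463.23 mm², ΣAx_c = 1763771.03 mm³, ΣAy_c = 497532.84 mm³.
x_c = 1763771.03/14463.23 = 121.95 mm; y_c = 497532.84/14463.23 = 34.40 mm.

x_c = 121.95 mm, y_c = 34.40 mm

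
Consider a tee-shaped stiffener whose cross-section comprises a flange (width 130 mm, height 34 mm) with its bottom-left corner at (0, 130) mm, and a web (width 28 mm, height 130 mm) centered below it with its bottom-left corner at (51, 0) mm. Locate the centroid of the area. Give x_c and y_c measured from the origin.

x_c = 65.00 mm, y_c = 109.97 mm

Part | A | x̄ᵢ | ȳᵢ | A·x̄ᵢ | A·ȳᵢ
web | 3640.00 | 65.00 | 65.00 | 236600.00 | 236600.00
flange | 4420.00 | 65.00 | 147.00 | 287300.00 | 649740.00
Σ | 8060.00 |  |  | 523900.00 | 886340.00
x_c = 523900.00 / 8060.00 = 65.00 mm
y_c = 886340.00 / 8060.00 = 109.97 mm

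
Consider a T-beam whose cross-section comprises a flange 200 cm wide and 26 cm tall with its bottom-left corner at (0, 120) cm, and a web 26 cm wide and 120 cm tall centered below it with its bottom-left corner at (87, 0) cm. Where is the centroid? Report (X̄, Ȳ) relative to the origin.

X̄ = 100.00 cm, Ȳ = 105.62 cm

web: A = 26 × 120 = 3120.00, centroid at (100.00, 60.00).
flange: A = 200 × 26 = 5200.00, centroid at (100.00, 133.00).
ΣA = 8320.00 cm², ΣAX̄ = 832000.00 cm³, ΣAȲ = 878800.00 cm³.
X̄ = 832000.00/8320.00 = 100.00 cm; Ȳ = 878800.00/8320.00 = 105.62 cm.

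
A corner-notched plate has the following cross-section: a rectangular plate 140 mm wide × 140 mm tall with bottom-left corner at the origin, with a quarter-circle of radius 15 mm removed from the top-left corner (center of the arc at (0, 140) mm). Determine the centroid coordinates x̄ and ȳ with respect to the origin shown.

x̄ = 70.58 mm, ȳ = 69.42 mm

plate: A = 140 × 140 = 19600.00, centroid at (70.00, 70.00).
removed quarter-circle: A = −¼π·15² = -176.71, centroid at (6.37, 133.63).
ΣA = 19423.29 mm²
ΣAx̄ = (19600.00)(70.00) + (-176.71)(6.37) = 1370875.00 mm³
ΣAȳ = (19600.00)(70.00) + (-176.71)(133.63) = 1348384.96 mm³
x̄ = 1370875.00 / 19423.29 = 70.58 mm
ȳ = 1348384.96 / 19423.29 = 69.42 mm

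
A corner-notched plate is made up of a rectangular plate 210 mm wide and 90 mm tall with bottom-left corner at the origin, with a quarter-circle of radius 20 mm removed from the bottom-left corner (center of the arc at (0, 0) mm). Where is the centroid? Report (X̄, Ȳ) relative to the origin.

plate: A = 210 × 90 = 18900.00, centroid at (105.00, 45.00).
removed quarter-circle: A = −¼π·20² = -314.16, centroid at (8.49, 8.49).
ΣA = 18585.84 mm²
ΣAX̄ = (18900.00)(105.00) + (-314.16)(8.49) = 1981833.33 mm³
ΣAȲ = (18900.00)(45.00) + (-314.16)(8.49) = 847833.33 mm³
X̄ = 1981833.33 / 18585.84 = 106.63 mm
Ȳ = 847833.33 / 18585.84 = 45.62 mm

X̄ = 106.63 mm, Ȳ = 45.62 mm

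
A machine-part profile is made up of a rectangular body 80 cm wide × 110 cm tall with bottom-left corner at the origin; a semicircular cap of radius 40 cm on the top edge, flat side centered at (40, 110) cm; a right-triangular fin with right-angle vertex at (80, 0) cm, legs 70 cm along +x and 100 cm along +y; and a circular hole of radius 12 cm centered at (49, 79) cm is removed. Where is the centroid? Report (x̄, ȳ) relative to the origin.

rectangular body: A = 80 × 110 = 8800.00, centroid at (40.00, 55.00).
semicircular top: A = ½π·40² = 2513.27, centroid at (40.00, 126.98).
triangular fin: A = ½·70·100 = 3500.00, centroid at (103.33, 33.33).
hole: A = −π·12² = -452.39, centroid at (49.00, 79.00).
ΣA = 14360.88 cm², ΣAx̄ = 792030.55 cm³, ΣAȳ = 884054.73 cm³.
x̄ = 792030.55/14360.88 = 55.15 cm; ȳ = 884054.73/14360.88 = 61.56 cm.

x̄ = 55.15 cm, ȳ = 61.56 cm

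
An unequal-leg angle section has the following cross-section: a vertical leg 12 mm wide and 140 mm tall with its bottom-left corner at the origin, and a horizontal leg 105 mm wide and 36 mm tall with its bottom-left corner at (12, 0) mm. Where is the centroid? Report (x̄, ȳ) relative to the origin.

Part | A | x̄ᵢ | ȳᵢ | A·x̄ᵢ | A·ȳᵢ
vertical leg | 1680.00 | 6.00 | 70.00 | 10080.00 | 117600.00
horizontal leg | 3780.00 | 64.50 | 18.00 | 243810.00 | 68040.00
Σ | 5460.00 |  |  | 253890.00 | 185640.00
x̄ = 253890.00 / 5460.00 = 46.50 mm
ȳ = 185640.00 / 5460.00 = 34.00 mm

x̄ = 46.50 mm, ȳ = 34.00 mm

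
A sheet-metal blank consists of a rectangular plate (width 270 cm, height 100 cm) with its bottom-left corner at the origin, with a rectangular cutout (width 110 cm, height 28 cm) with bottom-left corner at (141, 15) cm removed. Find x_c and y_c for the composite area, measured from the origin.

x_c = 127.15 cm, y_c = 52.70 cm

plate: A = 270 × 100 = 27000.00, centroid at (135.00, 50.00).
hole: A = −(110 × 28) = -3080.00, centroid at (196.00, 29.00).
ΣA = 23920.00 cm², ΣAx_c = 3041320.00 cm³, ΣAy_c = 1260680.00 cm³.
x_c = 3041320.00/23920.00 = 127.15 cm; y_c = 1260680.00/23920.00 = 52.70 cm.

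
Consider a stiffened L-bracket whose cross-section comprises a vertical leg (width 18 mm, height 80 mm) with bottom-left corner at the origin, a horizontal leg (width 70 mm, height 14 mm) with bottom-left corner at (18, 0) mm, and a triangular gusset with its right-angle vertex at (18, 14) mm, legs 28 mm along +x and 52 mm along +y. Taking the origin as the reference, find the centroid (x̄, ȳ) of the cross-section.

x̄ = 26.94 mm, ȳ = 27.72 mm

vertical leg: A = 18 × 80 = 1440.00, centroid at (9.00, 40.00).
horizontal leg: A = 70 × 14 = 980.00, centroid at (53.00, 7.00).
gusset: A = ½·28·52 = 728.00, centroid at (27.33, 31.33).
ΣA = 3148.00 mm²
ΣAx̄ = (1440.00)(9.00) + (980.00)(53.00) + (728.00)(27.33) = 84798.67 mm³
ΣAȳ = (1440.00)(40.00) + (980.00)(7.00) + (728.00)(31.33) = 87270.67 mm³
x̄ = 84798.67 / 3148.00 = 26.94 mm
ȳ = 87270.67 / 3148.00 = 27.72 mm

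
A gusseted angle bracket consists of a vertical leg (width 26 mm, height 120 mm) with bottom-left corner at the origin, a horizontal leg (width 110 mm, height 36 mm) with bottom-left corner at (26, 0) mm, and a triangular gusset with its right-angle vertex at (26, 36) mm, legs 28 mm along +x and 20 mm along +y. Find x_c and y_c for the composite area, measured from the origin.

x_c = 50.44 mm, y_c = 36.74 mm

Part | A | x̄ᵢ | ȳᵢ | A·x̄ᵢ | A·ȳᵢ
vertical leg | 3120.00 | 13.00 | 60.00 | 40560.00 | 187200.00
horizontal leg | 3960.00 | 81.00 | 18.00 | 320760.00 | 71280.00
gusset | 280.00 | 35.33 | 42.67 | 9893.33 | 11946.67
Σ | 7360.00 |  |  | 371213.33 | 270426.67
x_c = 371213.33 / 7360.00 = 50.44 mm
y_c = 270426.67 / 7360.00 = 36.74 mm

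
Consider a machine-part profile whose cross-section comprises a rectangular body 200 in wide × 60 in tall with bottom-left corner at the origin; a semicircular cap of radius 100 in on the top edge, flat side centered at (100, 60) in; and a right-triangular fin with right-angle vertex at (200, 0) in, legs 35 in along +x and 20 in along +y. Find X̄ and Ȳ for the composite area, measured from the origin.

X̄ = 101.39 in, Ȳ = 70.26 in

Part | A | x̄ᵢ | ȳᵢ | A·x̄ᵢ | A·ȳᵢ
rectangular body | 12000.00 | 100.00 | 30.00 | 1200000.00 | 360000.00
semicircular top | 15707.96 | 100.00 | 102.44 | 1570796.33 | 1609144.46
triangular fin | 350.00 | 211.67 | 6.67 | 74083.33 | 2333.33
Σ | 28057.96 |  |  | 2844879.66 | 1971477.80
X̄ = 2844879.66 / 28057.96 = 101.39 in
Ȳ = 1971477.80 / 28057.96 = 70.26 in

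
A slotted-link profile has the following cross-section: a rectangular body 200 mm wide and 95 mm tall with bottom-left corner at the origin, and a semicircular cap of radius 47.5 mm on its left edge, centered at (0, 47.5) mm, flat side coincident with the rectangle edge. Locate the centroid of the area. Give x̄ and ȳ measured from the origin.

x̄ = 81.11 mm, ȳ = 47.50 mm

rectangular body: A = 200 × 95 = 19000.00, centroid at (100.00, 47.50).
semicircular end: A = ½π·47.5² = 3544.11, centroid at (-20.16, 47.50).
ΣA = 22544.11 mm²
ΣAx̄ = (19000.00)(100.00) + (3544.11)(-20.16) = 1828552.08 mm³
ΣAȳ = (19000.00)(47.50) + (3544.11)(47.50) = 1070845.19 mm³
x̄ = 1828552.08 / 22544.11 = 81.11 mm
ȳ = 1070845.19 / 22544.11 = 47.50 mm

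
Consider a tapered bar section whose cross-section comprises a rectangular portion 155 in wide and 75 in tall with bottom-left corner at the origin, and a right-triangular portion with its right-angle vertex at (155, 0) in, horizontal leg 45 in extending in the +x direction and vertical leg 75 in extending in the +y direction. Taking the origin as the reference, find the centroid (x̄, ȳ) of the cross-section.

rectangular portion: A = 155 × 75 = 11625.00, centroid at (77.50, 37.50).
triangular portion: A = ½·45·75 = 1687.50, centroid at (170.00, 25.00).
ΣA = 13312.50 in²
ΣAx̄ = (11625.00)(77.50) + (1687.50)(170.00) = 1187812.50 in³
ΣAȳ = (11625.00)(37.50) + (1687.50)(25.00) = 478125.00 in³
x̄ = 1187812.50 / 13312.50 = 89.23 in
ȳ = 478125.00 / 13312.50 = 35.92 in

x̄ = 89.23 in, ȳ = 35.92 in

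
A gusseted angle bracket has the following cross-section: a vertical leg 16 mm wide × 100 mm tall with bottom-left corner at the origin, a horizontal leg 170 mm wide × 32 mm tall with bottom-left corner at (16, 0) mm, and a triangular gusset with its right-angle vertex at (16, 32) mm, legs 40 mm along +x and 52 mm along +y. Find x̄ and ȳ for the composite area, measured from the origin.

Part | A | x̄ᵢ | ȳᵢ | A·x̄ᵢ | A·ȳᵢ
vertical leg | 1600.00 | 8.00 | 50.00 | 12800.00 | 80000.00
horizontal leg | 5440.00 | 101.00 | 16.00 | 549440.00 | 87040.00
gusset | 1040.00 | 29.33 | 49.33 | 30506.67 | 51306.67
Σ | 8080.00 |  |  | 592746.67 | 218346.67
x̄ = 592746.67 / 8080.00 = 73.36 mm
ȳ = 218346.67 / 8080.00 = 27.02 mm

x̄ = 73.36 mm, ȳ = 27.02 mm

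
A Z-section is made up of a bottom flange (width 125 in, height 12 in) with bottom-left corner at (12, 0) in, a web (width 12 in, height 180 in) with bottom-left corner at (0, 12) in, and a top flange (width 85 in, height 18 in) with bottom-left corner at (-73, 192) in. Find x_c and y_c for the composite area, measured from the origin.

x_c = 15.04 in, y_c = 103.44 in

bottom flange: A = 125 × 12 = 1500.00, centroid at (74.50, 6.00).
web: A = 12 × 180 = 2160.00, centroid at (6.00, 102.00).
top flange: A = 85 × 18 = 1530.00, centroid at (-30.50, 201.00).
ΣA = 5190.00 in², ΣAx_c = 78045.00 in³, ΣAy_c = 536850.00 in³.
x_c = 78045.00/5190.00 = 15.04 in; y_c = 536850.00/5190.00 = 103.44 in.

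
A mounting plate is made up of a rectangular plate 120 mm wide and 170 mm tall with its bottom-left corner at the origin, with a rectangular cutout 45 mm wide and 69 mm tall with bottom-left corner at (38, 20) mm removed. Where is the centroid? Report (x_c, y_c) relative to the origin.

plate: A = 120 × 170 = 20400.00, centroid at (60.00, 85.00).
hole: A = −(45 × 69) = -3105.00, centroid at (60.50, 54.50).
ΣA = 17295.00 mm²
ΣAx_c = (20400.00)(60.00) + (-3105.00)(60.50) = 1036147.50 mm³
ΣAy_c = (20400.00)(85.00) + (-3105.00)(54.50) = 1564777.50 mm³
x_c = 1036147.50 / 17295.00 = 59.91 mm
y_c = 1564777.50 / 17295.00 = 90.48 mm

x_c = 59.91 mm, y_c = 90.48 mm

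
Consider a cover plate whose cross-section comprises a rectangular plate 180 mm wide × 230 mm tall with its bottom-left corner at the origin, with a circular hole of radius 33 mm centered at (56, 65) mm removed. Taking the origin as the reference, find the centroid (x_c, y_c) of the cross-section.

x_c = 93.06 mm, y_c = 119.50 mm

Part | A | x̄ᵢ | ȳᵢ | A·x̄ᵢ | A·ȳᵢ
plate | 41400.00 | 90.00 | 115.00 | 3726000.00 | 4761000.00
hole | -3421.19 | 56.00 | 65.00 | -191586.89 | -222377.64
Σ | 37978.81 |  |  | 3534413.11 | 4538622.36
x_c = 3534413.11 / 37978.81 = 93.06 mm
y_c = 4538622.36 / 37978.81 = 119.50 mm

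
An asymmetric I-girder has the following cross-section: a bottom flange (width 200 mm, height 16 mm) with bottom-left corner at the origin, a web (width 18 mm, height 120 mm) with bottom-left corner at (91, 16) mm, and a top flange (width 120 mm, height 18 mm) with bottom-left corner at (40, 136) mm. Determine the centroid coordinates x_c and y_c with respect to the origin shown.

x_c = 100.00 mm, y_c = 66.88 mm

bottom flange: A = 200 × 16 = 3200.00, centroid at (100.00, 8.00).
web: A = 18 × 120 = 2160.00, centroid at (100.00, 76.00).
top flange: A = 120 × 18 = 2160.00, centroid at (100.00, 145.00).
ΣA = 7520.00 mm²
ΣAx_c = (3200.00)(100.00) + (2160.00)(100.00) + (2160.00)(100.00) = 752000.00 mm³
ΣAy_c = (3200.00)(8.00) + (2160.00)(76.00) + (2160.00)(145.00) = 502960.00 mm³
x_c = 752000.00 / 7520.00 = 100.00 mm
y_c = 502960.00 / 7520.00 = 66.88 mm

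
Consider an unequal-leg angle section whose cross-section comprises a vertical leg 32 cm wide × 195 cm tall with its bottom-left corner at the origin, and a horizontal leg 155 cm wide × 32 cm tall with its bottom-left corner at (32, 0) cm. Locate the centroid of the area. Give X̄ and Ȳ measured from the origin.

vertical leg: A = 32 × 195 = 6240.00, centroid at (16.00, 97.50).
horizontal leg: A = 155 × 32 = 4960.00, centroid at (109.50, 16.00).
ΣA = 11200.00 cm²
ΣAX̄ = (6240.00)(16.00) + (4960.00)(109.50) = 642960.00 cm³
ΣAȲ = (6240.00)(97.50) + (4960.00)(16.00) = 687760.00 cm³
X̄ = 642960.00 / 11200.00 = 57.41 cm
Ȳ = 687760.00 / 11200.00 = 61.41 cm

X̄ = 57.41 cm, Ȳ = 61.41 cm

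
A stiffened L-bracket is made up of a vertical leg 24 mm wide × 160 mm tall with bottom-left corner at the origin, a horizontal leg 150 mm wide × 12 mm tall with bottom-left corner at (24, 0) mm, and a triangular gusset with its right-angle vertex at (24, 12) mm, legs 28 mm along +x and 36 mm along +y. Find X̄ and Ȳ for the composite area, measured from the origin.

vertical leg: A = 24 × 160 = 3840.00, centroid at (12.00, 80.00).
horizontal leg: A = 150 × 12 = 1800.00, centroid at (99.00, 6.00).
gusset: A = ½·28·36 = 504.00, centroid at (33.33, 24.00).
ΣA = 6144.00 mm², ΣAX̄ = 241080.00 mm³, ΣAȲ = 330096.00 mm³.
X̄ = 241080.00/6144.00 = 39.24 mm; Ȳ = 330096.00/6144.00 = 53.73 mm.

X̄ = 39.24 mm, Ȳ = 53.73 mm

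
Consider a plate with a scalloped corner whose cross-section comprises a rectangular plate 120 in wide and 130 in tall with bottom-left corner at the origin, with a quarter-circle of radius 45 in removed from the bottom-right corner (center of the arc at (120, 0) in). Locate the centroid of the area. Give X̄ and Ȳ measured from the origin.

plate: A = 120 × 130 = 15600.00, centroid at (60.00, 65.00).
removed quarter-circle: A = −¼π·45² = -1590.43, centroid at (100.90, 19.10).
ΣA = 14009.57 in², ΣAX̄ = 775523.25 in³, ΣAȲ = 983625.00 in³.
X̄ = 775523.25/14009.57 = 55.36 in; Ȳ = 983625.00/14009.57 = 70.21 in.

X̄ = 55.36 in, Ȳ = 70.21 in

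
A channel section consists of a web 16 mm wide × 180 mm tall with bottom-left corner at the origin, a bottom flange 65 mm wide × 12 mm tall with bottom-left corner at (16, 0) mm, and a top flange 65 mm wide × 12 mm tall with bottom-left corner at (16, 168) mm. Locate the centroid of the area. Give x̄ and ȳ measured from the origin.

Part | A | x̄ᵢ | ȳᵢ | A·x̄ᵢ | A·ȳᵢ
web | 2880.00 | 8.00 | 90.00 | 23040.00 | 259200.00
bottom flange | 780.00 | 48.50 | 6.00 | 37830.00 | 4680.00
top flange | 780.00 | 48.50 | 174.00 | 37830.00 | 135720.00
Σ | 4440.00 |  |  | 98700.00 | 399600.00
x̄ = 98700.00 / 4440.00 = 22.23 mm
ȳ = 399600.00 / 4440.00 = 90.00 mm

x̄ = 22.23 mm, ȳ = 90.00 mm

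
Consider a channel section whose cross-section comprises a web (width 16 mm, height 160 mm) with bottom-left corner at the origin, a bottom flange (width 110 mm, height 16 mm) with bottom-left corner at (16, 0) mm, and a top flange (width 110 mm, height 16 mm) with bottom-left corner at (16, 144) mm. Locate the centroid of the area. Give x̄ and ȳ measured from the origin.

web: A = 16 × 160 = 2560.00, centroid at (8.00, 80.00).
bottom flange: A = 110 × 16 = 1760.00, centroid at (71.00, 8.00).
top flange: A = 110 × 16 = 1760.00, centroid at (71.00, 152.00).
ΣA = 6080.00 mm², ΣAx̄ = 270400.00 mm³, ΣAȳ = 486400.00 mm³.
x̄ = 270400.00/6080.00 = 44.47 mm; ȳ = 486400.00/6080.00 = 80.00 mm.

x̄ = 44.47 mm, ȳ = 80.00 mm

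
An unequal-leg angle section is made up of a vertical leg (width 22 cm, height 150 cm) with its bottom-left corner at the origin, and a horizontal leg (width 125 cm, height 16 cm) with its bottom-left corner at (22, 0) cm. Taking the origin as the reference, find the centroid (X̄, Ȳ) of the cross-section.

Part | A | x̄ᵢ | ȳᵢ | A·x̄ᵢ | A·ȳᵢ
vertical leg | 3300.00 | 11.00 | 75.00 | 36300.00 | 247500.00
horizontal leg | 2000.00 | 84.50 | 8.00 | 169000.00 | 16000.00
Σ | 5300.00 |  |  | 205300.00 | 263500.00
X̄ = 205300.00 / 5300.00 = 38.74 cm
Ȳ = 263500.00 / 5300.00 = 49.72 cm

X̄ = 38.74 cm, Ȳ = 49.72 cm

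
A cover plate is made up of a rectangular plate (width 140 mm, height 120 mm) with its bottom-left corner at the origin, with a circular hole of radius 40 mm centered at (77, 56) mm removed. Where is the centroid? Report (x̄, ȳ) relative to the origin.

x̄ = 67.01 mm, ȳ = 61.71 mm

plate: A = 140 × 120 = 16800.00, centroid at (70.00, 60.00).
hole: A = −π·40² = -5026.55, centroid at (77.00, 56.00).
ΣA = 11773.45 mm²
ΣAx̄ = (16800.00)(70.00) + (-5026.55)(77.00) = 788955.79 mm³
ΣAȳ = (16800.00)(60.00) + (-5026.55)(56.00) = 726513.30 mm³
x̄ = 788955.79 / 11773.45 = 67.01 mm
ȳ = 726513.30 / 11773.45 = 61.71 mm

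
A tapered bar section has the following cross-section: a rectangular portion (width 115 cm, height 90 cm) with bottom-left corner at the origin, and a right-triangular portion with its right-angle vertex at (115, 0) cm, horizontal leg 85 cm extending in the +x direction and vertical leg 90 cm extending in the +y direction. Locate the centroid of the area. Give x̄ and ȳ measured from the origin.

rectangular portion: A = 115 × 90 = 10350.00, centroid at (57.50, 45.00).
triangular portion: A = ½·85·90 = 3825.00, centroid at (143.33, 30.00).
ΣA = 14175.00 cm²
ΣAx̄ = (10350.00)(57.50) + (3825.00)(143.33) = 1143375.00 cm³
ΣAȳ = (10350.00)(45.00) + (3825.00)(30.00) = 580500.00 cm³
x̄ = 1143375.00 / 14175.00 = 80.66 cm
ȳ = 580500.00 / 14175.00 = 40.95 cm

x̄ = 80.66 cm, ȳ = 40.95 cm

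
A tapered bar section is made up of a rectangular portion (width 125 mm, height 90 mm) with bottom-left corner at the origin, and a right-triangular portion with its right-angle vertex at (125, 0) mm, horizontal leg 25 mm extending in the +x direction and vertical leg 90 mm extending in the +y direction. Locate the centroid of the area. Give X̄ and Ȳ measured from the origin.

Part | A | x̄ᵢ | ȳᵢ | A·x̄ᵢ | A·ȳᵢ
rectangular portion | 11250.00 | 62.50 | 45.00 | 703125.00 | 506250.00
triangular portion | 1125.00 | 133.33 | 30.00 | 150000.00 | 33750.00
Σ | 12375.00 |  |  | 853125.00 | 540000.00
X̄ = 853125.00 / 12375.00 = 68.94 mm
Ȳ = 540000.00 / 12375.00 = 43.64 mm

X̄ = 68.94 mm, Ȳ = 43.64 mm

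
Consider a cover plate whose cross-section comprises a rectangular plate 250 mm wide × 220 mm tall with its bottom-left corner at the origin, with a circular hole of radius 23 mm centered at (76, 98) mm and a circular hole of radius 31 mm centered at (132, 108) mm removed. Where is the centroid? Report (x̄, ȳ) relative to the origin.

x̄ = 126.20 mm, ȳ = 110.52 mm

plate: A = 250 × 220 = 55000.00, centroid at (125.00, 110.00).
hole 1: A = −π·23² = -1661.90, centroid at (76.00, 98.00).
hole 2: A = −π·31² = -3019.07, centroid at (132.00, 108.00).
ΣA = 50319.03 mm²
ΣAx̄ = (55000.00)(125.00) + (-1661.90)(76.00) + (-3019.07)(132.00) = 6350178.10 mm³
ΣAȳ = (55000.00)(110.00) + (-1661.90)(98.00) + (-3019.07)(108.00) = 5561073.94 mm³
x̄ = 6350178.10 / 50319.03 = 126.20 mm
ȳ = 5561073.94 / 50319.03 = 110.52 mm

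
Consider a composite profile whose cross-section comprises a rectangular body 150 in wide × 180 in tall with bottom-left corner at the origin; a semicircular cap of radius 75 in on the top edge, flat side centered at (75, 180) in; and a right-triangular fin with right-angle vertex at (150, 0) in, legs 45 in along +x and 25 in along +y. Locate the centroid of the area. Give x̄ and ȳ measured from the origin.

rectangular body: A = 150 × 180 = 27000.00, centroid at (75.00, 90.00).
semicircular top: A = ½π·75² = 8835.73, centroid at (75.00, 211.83).
triangular fin: A = ½·45·25 = 562.50, centroid at (165.00, 8.33).
ΣA = 36398.23 in², ΣAx̄ = 2780492.20 in³, ΣAȳ = 4306368.78 in³.
x̄ = 2780492.20/36398.23 = 76.39 in; ȳ = 4306368.78/36398.23 = 118.31 in.

x̄ = 76.39 in, ȳ = 118.31 in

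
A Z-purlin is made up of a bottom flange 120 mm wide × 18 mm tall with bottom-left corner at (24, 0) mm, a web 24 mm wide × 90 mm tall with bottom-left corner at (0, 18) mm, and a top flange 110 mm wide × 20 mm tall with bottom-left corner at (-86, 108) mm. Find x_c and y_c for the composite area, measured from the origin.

x_c = 21.34 mm, y_c = 63.67 mm

bottom flange: A = 120 × 18 = 2160.00, centroid at (84.00, 9.00).
web: A = 24 × 90 = 2160.00, centroid at (12.00, 63.00).
top flange: A = 110 × 20 = 2200.00, centroid at (-31.00, 118.00).
ΣA = 6520.00 mm², ΣAx_c = 139160.00 mm³, ΣAy_c = 415120.00 mm³.
x_c = 139160.00/6520.00 = 21.34 mm; y_c = 415120.00/6520.00 = 63.67 mm.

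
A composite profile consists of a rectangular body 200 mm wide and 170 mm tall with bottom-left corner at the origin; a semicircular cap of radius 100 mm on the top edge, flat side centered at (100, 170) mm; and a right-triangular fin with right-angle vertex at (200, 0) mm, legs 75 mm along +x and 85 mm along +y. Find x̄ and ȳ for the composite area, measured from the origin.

rectangular body: A = 200 × 170 = 34000.00, centroid at (100.00, 85.00).
semicircular top: A = ½π·100² = 15707.96, centroid at (100.00, 212.44).
triangular fin: A = ½·75·85 = 3187.50, centroid at (225.00, 28.33).
ΣA = 52895.46 mm²
ΣAx̄ = (34000.00)(100.00) + (15707.96)(100.00) + (3187.50)(225.00) = 5687983.83 mm³
ΣAȳ = (34000.00)(85.00) + (15707.96)(212.44) + (3187.50)(28.33) = 6317332.92 mm³
x̄ = 5687983.83 / 52895.46 = 107.53 mm
ȳ = 6317332.92 / 52895.46 = 119.43 mm

x̄ = 107.53 mm, ȳ = 119.43 mm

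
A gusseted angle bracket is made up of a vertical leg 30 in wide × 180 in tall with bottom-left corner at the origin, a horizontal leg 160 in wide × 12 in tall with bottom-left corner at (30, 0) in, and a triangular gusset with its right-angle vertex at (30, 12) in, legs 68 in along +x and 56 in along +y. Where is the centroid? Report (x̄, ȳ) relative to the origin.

x̄ = 42.55 in, ȳ = 60.27 in

vertical leg: A = 30 × 180 = 5400.00, centroid at (15.00, 90.00).
horizontal leg: A = 160 × 12 = 1920.00, centroid at (110.00, 6.00).
gusset: A = ½·68·56 = 1904.00, centroid at (52.67, 30.67).
ΣA = 9224.00 in²
ΣAx̄ = (5400.00)(15.00) + (1920.00)(110.00) + (1904.00)(52.67) = 392477.33 in³
ΣAȳ = (5400.00)(90.00) + (1920.00)(6.00) + (1904.00)(30.67) = 555909.33 in³
x̄ = 392477.33 / 9224.00 = 42.55 in
ȳ = 555909.33 / 9224.00 = 60.27 in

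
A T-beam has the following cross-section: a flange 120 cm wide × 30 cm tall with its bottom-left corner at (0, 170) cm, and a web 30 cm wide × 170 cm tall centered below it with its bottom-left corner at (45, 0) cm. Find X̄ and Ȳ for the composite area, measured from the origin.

web: A = 30 × 170 = 5100.00, centroid at (60.00, 85.00).
flange: A = 120 × 30 = 3600.00, centroid at (60.00, 185.00).
ΣA = 8700.00 cm²
ΣAX̄ = (5100.00)(60.00) + (3600.00)(60.00) = 522000.00 cm³
ΣAȲ = (5100.00)(85.00) + (3600.00)(185.00) = 1099500.00 cm³
X̄ = 522000.00 / 8700.00 = 60.00 cm
Ȳ = 1099500.00 / 8700.00 = 126.38 cm

X̄ = 60.00 cm, Ȳ = 126.38 cm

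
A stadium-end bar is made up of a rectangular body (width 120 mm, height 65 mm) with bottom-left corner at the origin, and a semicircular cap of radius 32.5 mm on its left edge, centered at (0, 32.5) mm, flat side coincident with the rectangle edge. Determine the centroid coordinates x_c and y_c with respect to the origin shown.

rectangular body: A = 120 × 65 = 7800.00, centroid at (60.00, 32.50).
semicircular end: A = ½π·32.5² = 1659.15, centroid at (-13.79, 32.50).
ΣA = 9459.15 mm²
ΣAx_c = (7800.00)(60.00) + (1659.15)(-13.79) = 445114.58 mm³
ΣAy_c = (7800.00)(32.50) + (1659.15)(32.50) = 307422.49 mm³
x_c = 445114.58 / 9459.15 = 47.06 mm
y_c = 307422.49 / 9459.15 = 32.50 mm

x_c = 47.06 mm, y_c = 32.50 mm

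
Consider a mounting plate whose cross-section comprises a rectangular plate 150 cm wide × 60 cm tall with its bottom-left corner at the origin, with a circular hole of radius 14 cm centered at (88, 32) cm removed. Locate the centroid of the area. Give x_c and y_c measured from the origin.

Part | A | x̄ᵢ | ȳᵢ | A·x̄ᵢ | A·ȳᵢ
plate | 9000.00 | 75.00 | 30.00 | 675000.00 | 270000.00
hole | -615.75 | 88.00 | 32.00 | -54186.19 | -19704.07
Σ | 8384.25 |  |  | 620813.81 | 250295.93
x_c = 620813.81 / 8384.25 = 74.05 cm
y_c = 250295.93 / 8384.25 = 29.85 cm

x_c = 74.05 cm, y_c = 29.85 cm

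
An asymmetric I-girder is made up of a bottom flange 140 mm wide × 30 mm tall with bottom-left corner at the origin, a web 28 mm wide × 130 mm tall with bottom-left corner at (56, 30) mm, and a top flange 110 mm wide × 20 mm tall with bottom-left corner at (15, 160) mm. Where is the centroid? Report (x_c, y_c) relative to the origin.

x_c = 70.00 mm, y_c = 77.97 mm

Part | A | x̄ᵢ | ȳᵢ | A·x̄ᵢ | A·ȳᵢ
bottom flange | 4200.00 | 70.00 | 15.00 | 294000.00 | 63000.00
web | 3640.00 | 70.00 | 95.00 | 254800.00 | 345800.00
top flange | 2200.00 | 70.00 | 170.00 | 154000.00 | 374000.00
Σ | 10040.00 |  |  | 702800.00 | 782800.00
x_c = 702800.00 / 10040.00 = 70.00 mm
y_c = 782800.00 / 10040.00 = 77.97 mm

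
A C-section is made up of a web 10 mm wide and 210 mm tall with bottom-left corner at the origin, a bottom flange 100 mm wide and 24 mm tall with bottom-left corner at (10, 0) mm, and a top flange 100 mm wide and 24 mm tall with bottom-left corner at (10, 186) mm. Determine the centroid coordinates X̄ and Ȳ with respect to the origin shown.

X̄ = 43.26 mm, Ȳ = 105.00 mm

Part | A | x̄ᵢ | ȳᵢ | A·x̄ᵢ | A·ȳᵢ
web | 2100.00 | 5.00 | 105.00 | 10500.00 | 220500.00
bottom flange | 2400.00 | 60.00 | 12.00 | 144000.00 | 28800.00
top flange | 2400.00 | 60.00 | 198.00 | 144000.00 | 475200.00
Σ | 6900.00 |  |  | 298500.00 | 724500.00
X̄ = 298500.00 / 6900.00 = 43.26 mm
Ȳ = 724500.00 / 6900.00 = 105.00 mm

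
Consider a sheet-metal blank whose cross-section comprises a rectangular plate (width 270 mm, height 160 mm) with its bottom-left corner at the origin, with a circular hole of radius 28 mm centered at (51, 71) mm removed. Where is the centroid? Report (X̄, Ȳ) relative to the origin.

X̄ = 140.08 mm, Ȳ = 80.54 mm

Part | A | x̄ᵢ | ȳᵢ | A·x̄ᵢ | A·ȳᵢ
plate | 43200.00 | 135.00 | 80.00 | 5832000.00 | 3456000.00
hole | -2463.01 | 51.00 | 71.00 | -125613.44 | -174873.61
Σ | 40736.99 |  |  | 5706386.56 | 3281126.39
X̄ = 5706386.56 / 40736.99 = 140.08 mm
Ȳ = 3281126.39 / 40736.99 = 80.54 mm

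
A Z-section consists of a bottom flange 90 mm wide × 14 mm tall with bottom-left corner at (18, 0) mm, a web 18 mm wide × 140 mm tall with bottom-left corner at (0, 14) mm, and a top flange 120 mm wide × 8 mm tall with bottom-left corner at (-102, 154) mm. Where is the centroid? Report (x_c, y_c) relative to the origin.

bottom flange: A = 90 × 14 = 1260.00, centroid at (63.00, 7.00).
web: A = 18 × 140 = 2520.00, centroid at (9.00, 84.00).
top flange: A = 120 × 8 = 960.00, centroid at (-42.00, 158.00).
ΣA = 4740.00 mm², ΣAx_c = 61740.00 mm³, ΣAy_c = 372180.00 mm³.
x_c = 61740.00/4740.00 = 13.03 mm; y_c = 372180.00/4740.00 = 78.52 mm.

x_c = 13.03 mm, y_c = 78.52 mm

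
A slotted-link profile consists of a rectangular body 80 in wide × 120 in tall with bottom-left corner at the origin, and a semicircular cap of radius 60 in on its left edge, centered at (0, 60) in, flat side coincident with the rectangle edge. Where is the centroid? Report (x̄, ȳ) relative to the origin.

rectangular body: A = 80 × 120 = 9600.00, centroid at (40.00, 60.00).
semicircular end: A = ½π·60² = 5654.87, centroid at (-25.46, 60.00).
ΣA = 15254.87 in², ΣAx̄ = 240000.00 in³, ΣAȳ = 915292.01 in³.
x̄ = 240000.00/15254.87 = 15.73 in; ȳ = 915292.01/15254.87 = 60.00 in.

x̄ = 15.73 in, ȳ = 60.00 in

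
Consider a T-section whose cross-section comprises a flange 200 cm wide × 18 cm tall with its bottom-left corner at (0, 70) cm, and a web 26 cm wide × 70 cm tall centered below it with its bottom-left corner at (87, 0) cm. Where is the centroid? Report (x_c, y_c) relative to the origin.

web: A = 26 × 70 = 1820.00, centroid at (100.00, 35.00).
flange: A = 200 × 18 = 3600.00, centroid at (100.00, 79.00).
ΣA = 5420.00 cm²
ΣAx_c = (1820.00)(100.00) + (3600.00)(100.00) = 542000.00 cm³
ΣAy_c = (1820.00)(35.00) + (3600.00)(79.00) = 348100.00 cm³
x_c = 542000.00 / 5420.00 = 100.00 cm
y_c = 348100.00 / 5420.00 = 64.23 cm

x_c = 100.00 cm, y_c = 64.23 cm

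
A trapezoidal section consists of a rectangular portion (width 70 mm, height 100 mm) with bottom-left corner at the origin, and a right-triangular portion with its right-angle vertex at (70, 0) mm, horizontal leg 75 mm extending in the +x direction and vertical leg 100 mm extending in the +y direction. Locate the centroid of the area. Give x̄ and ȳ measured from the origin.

rectangular portion: A = 70 × 100 = 7000.00, centroid at (35.00, 50.00).
triangular portion: A = ½·75·100 = 3750.00, centroid at (95.00, 33.33).
ΣA = 10750.00 mm²
ΣAx̄ = (7000.00)(35.00) + (3750.00)(95.00) = 601250.00 mm³
ΣAȳ = (7000.00)(50.00) + (3750.00)(33.33) = 475000.00 mm³
x̄ = 601250.00 / 10750.00 = 55.93 mm
ȳ = 475000.00 / 10750.00 = 44.19 mm

x̄ = 55.93 mm, ȳ = 44.19 mm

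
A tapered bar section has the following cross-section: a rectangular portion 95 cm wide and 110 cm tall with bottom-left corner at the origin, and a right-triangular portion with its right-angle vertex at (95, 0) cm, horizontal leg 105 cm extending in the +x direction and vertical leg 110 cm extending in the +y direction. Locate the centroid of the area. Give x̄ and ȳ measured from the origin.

rectangular portion: A = 95 × 110 = 10450.00, centroid at (47.50, 55.00).
triangular portion: A = ½·105·110 = 5775.00, centroid at (130.00, 36.67).
ΣA = 16225.00 cm²
ΣAx̄ = (10450.00)(47.50) + (5775.00)(130.00) = 1247125.00 cm³
ΣAȳ = (10450.00)(55.00) + (5775.00)(36.67) = 786500.00 cm³
x̄ = 1247125.00 / 16225.00 = 76.86 cm
ȳ = 786500.00 / 16225.00 = 48.47 cm

x̄ = 76.86 cm, ȳ = 48.47 cm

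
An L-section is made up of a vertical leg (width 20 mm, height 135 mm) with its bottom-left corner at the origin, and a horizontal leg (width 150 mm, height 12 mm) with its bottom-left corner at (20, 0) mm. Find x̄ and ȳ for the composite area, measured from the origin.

vertical leg: A = 20 × 135 = 2700.00, centroid at (10.00, 67.50).
horizontal leg: A = 150 × 12 = 1800.00, centroid at (95.00, 6.00).
ΣA = 4500.00 mm², ΣAx̄ = 198000.00 mm³, ΣAȳ = 193050.00 mm³.
x̄ = 198000.00/4500.00 = 44.00 mm; ȳ = 193050.00/4500.00 = 42.90 mm.

x̄ = 44.00 mm, ȳ = 42.90 mm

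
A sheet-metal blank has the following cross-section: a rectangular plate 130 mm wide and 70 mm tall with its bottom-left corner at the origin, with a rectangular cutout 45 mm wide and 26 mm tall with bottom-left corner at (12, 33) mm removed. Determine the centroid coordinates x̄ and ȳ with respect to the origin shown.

x̄ = 69.50 mm, ȳ = 33.38 mm

plate: A = 130 × 70 = 9100.00, centroid at (65.00, 35.00).
hole: A = −(45 × 26) = -1170.00, centroid at (34.50, 46.00).
ΣA = 7930.00 mm², ΣAx̄ = 551135.00 mm³, ΣAȳ = 264680.00 mm³.
x̄ = 551135.00/7930.00 = 69.50 mm; ȳ = 264680.00/7930.00 = 33.38 mm.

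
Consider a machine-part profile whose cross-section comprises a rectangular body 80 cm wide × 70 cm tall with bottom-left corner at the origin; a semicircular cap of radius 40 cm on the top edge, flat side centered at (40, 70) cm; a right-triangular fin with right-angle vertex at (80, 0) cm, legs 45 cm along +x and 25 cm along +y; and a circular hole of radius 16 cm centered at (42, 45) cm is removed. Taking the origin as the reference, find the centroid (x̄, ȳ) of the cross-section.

Part | A | x̄ᵢ | ȳᵢ | A·x̄ᵢ | A·ȳᵢ
rectangular body | 5600.00 | 40.00 | 35.00 | 224000.00 | 196000.00
semicircular top | 2513.27 | 40.00 | 86.98 | 100530.96 | 218595.86
triangular fin | 562.50 | 95.00 | 8.33 | 53437.50 | 4687.50
hole | -804.25 | 42.00 | 45.00 | -33778.40 | -36191.15
Σ | 7871.53 |  |  | 344190.06 | 383092.21
x̄ = 344190.06 / 7871.53 = 43.73 cm
ȳ = 383092.21 / 7871.53 = 48.67 cm

x̄ = 43.73 cm, ȳ = 48.67 cm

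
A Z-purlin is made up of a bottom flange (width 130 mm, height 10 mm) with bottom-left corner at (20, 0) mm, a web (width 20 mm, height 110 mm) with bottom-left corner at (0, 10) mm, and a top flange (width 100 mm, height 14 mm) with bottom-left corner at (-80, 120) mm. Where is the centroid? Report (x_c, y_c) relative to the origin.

Part | A | x̄ᵢ | ȳᵢ | A·x̄ᵢ | A·ȳᵢ
bottom flange | 1300.00 | 85.00 | 5.00 | 110500.00 | 6500.00
web | 2200.00 | 10.00 | 65.00 | 22000.00 | 143000.00
top flange | 1400.00 | -30.00 | 127.00 | -42000.00 | 177800.00
Σ | 4900.00 |  |  | 90500.00 | 327300.00
x_c = 90500.00 / 4900.00 = 18.47 mm
y_c = 327300.00 / 4900.00 = 66.80 mm

x_c = 18.47 mm, y_c = 66.80 mm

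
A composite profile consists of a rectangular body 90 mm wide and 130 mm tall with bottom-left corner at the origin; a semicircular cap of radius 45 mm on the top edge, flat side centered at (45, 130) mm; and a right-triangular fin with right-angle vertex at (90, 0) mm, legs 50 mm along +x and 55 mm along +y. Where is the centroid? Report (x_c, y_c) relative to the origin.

rectangular body: A = 90 × 130 = 11700.00, centroid at (45.00, 65.00).
semicircular top: A = ½π·45² = 3180.86, centroid at (45.00, 149.10).
triangular fin: A = ½·50·55 = 1375.00, centroid at (106.67, 18.33).
ΣA = 16255.86 mm², ΣAx_c = 816305.48 mm³, ΣAy_c = 1259970.47 mm³.
x_c = 816305.48/16255.86 = 50.22 mm; y_c = 1259970.47/16255.86 = 77.51 mm.

x_c = 50.22 mm, y_c = 77.51 mm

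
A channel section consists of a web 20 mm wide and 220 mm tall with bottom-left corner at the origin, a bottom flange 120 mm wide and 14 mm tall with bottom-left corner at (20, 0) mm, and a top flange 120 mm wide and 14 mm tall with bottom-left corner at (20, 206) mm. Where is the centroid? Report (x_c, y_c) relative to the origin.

x_c = 40.31 mm, y_c = 110.00 mm

web: A = 20 × 220 = 4400.00, centroid at (10.00, 110.00).
bottom flange: A = 120 × 14 = 1680.00, centroid at (80.00, 7.00).
top flange: A = 120 × 14 = 1680.00, centroid at (80.00, 213.00).
ΣA = 7760.00 mm², ΣAx_c = 312800.00 mm³, ΣAy_c = 853600.00 mm³.
x_c = 312800.00/7760.00 = 40.31 mm; y_c = 853600.00/7760.00 = 110.00 mm.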